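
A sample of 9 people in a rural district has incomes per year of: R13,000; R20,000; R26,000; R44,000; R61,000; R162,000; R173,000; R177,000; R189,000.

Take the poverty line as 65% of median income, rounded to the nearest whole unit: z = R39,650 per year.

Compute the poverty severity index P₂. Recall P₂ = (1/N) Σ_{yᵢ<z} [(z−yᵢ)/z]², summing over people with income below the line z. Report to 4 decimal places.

Poor units: R13,000, R20,000, R26,000 (q = 3 of N = 9).
Relative gaps: (39650−13000)/39650 = 0.6721; (39650−20000)/39650 = 0.4956; (39650−26000)/39650 = 0.3443.
Squared: 0.4518; 0.2456; 0.1185.
Sum = 0.815883; P₂ = 0.815883 / 9 = 0.0907.

0.0907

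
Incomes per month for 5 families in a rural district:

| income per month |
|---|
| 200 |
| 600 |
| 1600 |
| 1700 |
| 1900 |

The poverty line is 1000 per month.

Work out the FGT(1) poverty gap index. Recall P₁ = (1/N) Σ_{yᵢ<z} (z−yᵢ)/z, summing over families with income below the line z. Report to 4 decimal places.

0.2400

Incomes under z: 200, 600 (q = 2 of N = 5).
Shortfall ratios: (1000−200)/1000 = 0.8000; (1000−600)/1000 = 0.4000.
Sum of shortfalls = 1.200000; P₁ averages over all N: 1.200000 / 5 = 0.2400.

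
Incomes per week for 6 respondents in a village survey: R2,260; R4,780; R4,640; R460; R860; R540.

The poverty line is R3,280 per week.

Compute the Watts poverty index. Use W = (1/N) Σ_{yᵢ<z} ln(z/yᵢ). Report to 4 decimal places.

0.9133

Below z: R460, R540, R860, R2,260 (q = 4 of N = 6).
Log gaps: ln(3280/460) = 1.9644; ln(3280/540) = 1.8040; ln(3280/860) = 1.3387; ln(3280/2260) = 0.3725.
W = 5.479547 / 6 = 0.9133.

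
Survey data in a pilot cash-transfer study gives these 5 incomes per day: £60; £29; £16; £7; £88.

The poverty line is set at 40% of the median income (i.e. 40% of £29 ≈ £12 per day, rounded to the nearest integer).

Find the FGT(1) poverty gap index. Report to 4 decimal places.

0.0833

Incomes under z: £7 (q = 1 of N = 5).
Normalized shortfalls: (12−7)/12 = 0.4167.
Sum of shortfalls = 0.416667; P₁ averages over all N: 0.416667 / 5 = 0.0833.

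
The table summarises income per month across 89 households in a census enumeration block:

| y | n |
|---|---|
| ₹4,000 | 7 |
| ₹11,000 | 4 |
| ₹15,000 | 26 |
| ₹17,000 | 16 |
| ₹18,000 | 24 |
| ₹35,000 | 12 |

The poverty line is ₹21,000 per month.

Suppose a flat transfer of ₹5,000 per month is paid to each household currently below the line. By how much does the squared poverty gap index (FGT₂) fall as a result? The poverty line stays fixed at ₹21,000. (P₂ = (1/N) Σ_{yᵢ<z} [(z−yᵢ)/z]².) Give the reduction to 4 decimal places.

0.0687

Before: below the line — 7×₹4,000, 4×₹11,000, 26×₹15,000, 16×₹17,000, 24×₹18,000; squared poverty gap index (FGT₂) = 0.097608.
After the ₹5,000 transfer: below the line — 7×₹9,000, 4×₹16,000, 26×₹20,000; squared poverty gap index (FGT₂) = 0.028892.
Reduction = 0.097608 − 0.028892 = 0.0687.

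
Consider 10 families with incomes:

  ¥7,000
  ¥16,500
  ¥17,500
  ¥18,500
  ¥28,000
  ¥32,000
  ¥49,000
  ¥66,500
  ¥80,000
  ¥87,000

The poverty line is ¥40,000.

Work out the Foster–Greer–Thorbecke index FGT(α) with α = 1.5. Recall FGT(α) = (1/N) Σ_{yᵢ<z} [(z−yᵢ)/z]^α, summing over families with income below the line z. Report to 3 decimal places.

0.227

Incomes under z: ¥7,000, ¥16,500, ¥17,500, ¥18,500, ¥28,000, ¥32,000 (q = 6 of N = 10).
Relative gaps: (40000−7000)/40000 = 0.8250; (40000−16500)/40000 = 0.5875; (40000−17500)/40000 = 0.5625; (40000−18500)/40000 = 0.5375; (40000−28000)/40000 = 0.3000; (40000−32000)/40000 = 0.2000.
Raised to α = 1.5: 0.74934; 0.45031; 0.42188; 0.39406; 0.16432; 0.08944.
Sum = 2.269353; FGT(1.5) = 2.269353 / 10 = 0.227.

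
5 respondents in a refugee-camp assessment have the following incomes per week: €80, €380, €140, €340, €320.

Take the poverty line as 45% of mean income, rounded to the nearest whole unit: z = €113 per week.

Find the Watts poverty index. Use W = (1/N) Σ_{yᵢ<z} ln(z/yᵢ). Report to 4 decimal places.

Poor units: €80 (q = 1 of N = 5).
Log gaps: ln(113/80) = 0.3454.
W = 0.345361 / 5 = 0.0691.

0.0691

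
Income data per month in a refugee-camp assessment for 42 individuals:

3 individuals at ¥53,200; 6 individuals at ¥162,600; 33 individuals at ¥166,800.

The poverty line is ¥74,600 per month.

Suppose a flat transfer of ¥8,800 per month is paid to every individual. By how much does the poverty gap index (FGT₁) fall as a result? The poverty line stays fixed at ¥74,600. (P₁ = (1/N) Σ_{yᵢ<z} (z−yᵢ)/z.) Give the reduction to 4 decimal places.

0.0084

Before: below the line — 3×¥53,200; poverty gap index (FGT₁) = 0.020490.
After the ¥8,800 transfer: below the line — 3×¥62,000; poverty gap index (FGT₁) = 0.012064.
Reduction = 0.020490 − 0.012064 = 0.0084.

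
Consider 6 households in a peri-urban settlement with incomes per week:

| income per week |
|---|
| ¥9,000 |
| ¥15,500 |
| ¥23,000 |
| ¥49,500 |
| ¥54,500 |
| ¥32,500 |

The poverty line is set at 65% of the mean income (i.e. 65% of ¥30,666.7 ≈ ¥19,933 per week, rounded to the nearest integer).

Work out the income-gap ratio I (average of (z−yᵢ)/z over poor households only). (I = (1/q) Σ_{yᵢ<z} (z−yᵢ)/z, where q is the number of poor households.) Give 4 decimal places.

Incomes under z: ¥9,000, ¥15,500 (q = 2 of N = 6).
Shortfall ratios (z−y)/z: 0.5485, 0.2224; sum = 0.770882.
I averages over the q = 2 poor units only: 0.770882 / 2 = 0.3854.

0.3854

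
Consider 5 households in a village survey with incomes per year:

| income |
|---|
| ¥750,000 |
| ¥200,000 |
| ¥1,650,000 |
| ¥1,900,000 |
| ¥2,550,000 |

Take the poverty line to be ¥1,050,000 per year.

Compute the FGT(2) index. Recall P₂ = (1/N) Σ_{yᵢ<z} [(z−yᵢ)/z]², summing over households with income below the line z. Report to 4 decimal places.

0.1474

Below the line: ¥200,000, ¥750,000 (q = 2 of N = 5).
Gap ratios (z−y)/z: (1050000−200000)/1050000 = 0.8095; (1050000−750000)/1050000 = 0.2857.
Squared: 0.6553; 0.0816.
Sum = 0.736961; P₂ = 0.736961 / 5 = 0.1474.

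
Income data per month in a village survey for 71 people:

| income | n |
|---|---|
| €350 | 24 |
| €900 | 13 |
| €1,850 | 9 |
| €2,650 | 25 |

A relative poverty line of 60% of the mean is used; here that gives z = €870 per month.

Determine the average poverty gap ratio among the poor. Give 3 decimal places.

Incomes under z: 24×€350 (q = 24 of N = 71).
Relative gaps: 0.5977 (×24); sum = 14.344828.
I averages over the q = 24 poor units only: 14.344828 / 24 = 0.598.

0.598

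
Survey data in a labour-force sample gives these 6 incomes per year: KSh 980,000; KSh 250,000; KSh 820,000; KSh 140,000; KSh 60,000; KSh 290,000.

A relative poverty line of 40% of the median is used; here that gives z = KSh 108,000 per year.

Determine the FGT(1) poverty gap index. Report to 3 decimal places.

Incomes under z: KSh 60,000 (q = 1 of N = 6).
Relative gaps: (108000−60000)/108000 = 0.4444.
Σ = 0.444444. Dividing by the full population N = 6 gives P₁ = 0.074.

0.074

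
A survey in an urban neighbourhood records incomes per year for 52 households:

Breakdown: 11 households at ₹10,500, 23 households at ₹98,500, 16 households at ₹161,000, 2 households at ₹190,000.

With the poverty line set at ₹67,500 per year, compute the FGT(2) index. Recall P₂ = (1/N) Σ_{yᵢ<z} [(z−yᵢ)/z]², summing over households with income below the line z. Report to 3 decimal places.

0.151

Poor units: 11×₹10,500 (q = 11 of N = 52).
Relative gaps: (67500−10500)/67500 = 0.8444 (×11).
Squared: 0.7131 (×11).
Sum = 7.843951; P₂ = 7.843951 / 52 = 0.151.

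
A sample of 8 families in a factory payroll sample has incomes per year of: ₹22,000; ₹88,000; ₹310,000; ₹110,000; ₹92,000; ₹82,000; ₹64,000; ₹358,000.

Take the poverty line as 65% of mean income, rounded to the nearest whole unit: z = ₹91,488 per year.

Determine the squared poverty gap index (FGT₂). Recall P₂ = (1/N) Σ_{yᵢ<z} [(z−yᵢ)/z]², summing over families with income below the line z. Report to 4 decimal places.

Poor units: ₹22,000, ₹64,000, ₹82,000, ₹88,000 (q = 4 of N = 8).
Shortfall ratios: (91488−22000)/91488 = 0.7595; (91488−64000)/91488 = 0.3005; (91488−82000)/91488 = 0.1037; (91488−88000)/91488 = 0.0381.
Squared: 0.5769; 0.0903; 0.0108; 0.0015.
Sum = 0.679370; P₂ = 0.679370 / 8 = 0.0849.

0.0849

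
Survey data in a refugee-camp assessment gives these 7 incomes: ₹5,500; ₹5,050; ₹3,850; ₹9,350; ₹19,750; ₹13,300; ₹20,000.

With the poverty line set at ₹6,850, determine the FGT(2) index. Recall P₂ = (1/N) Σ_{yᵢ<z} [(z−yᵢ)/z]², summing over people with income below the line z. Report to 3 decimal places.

0.043

Incomes under z: ₹3,850, ₹5,050, ₹5,500 (q = 3 of N = 7).
Gap ratios (z−y)/z: (6850−3850)/6850 = 0.4380; (6850−5050)/6850 = 0.2628; (6850−5500)/6850 = 0.1971.
Squared: 0.1918; 0.0691; 0.0388.
Sum = 0.299696; P₂ = 0.299696 / 7 = 0.043.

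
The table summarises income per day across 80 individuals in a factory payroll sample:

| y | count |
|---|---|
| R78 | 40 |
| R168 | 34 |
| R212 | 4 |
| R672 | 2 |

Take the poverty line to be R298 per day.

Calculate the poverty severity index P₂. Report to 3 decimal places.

0.358

Below the line: 40×R78, 34×R168, 4×R212 (q = 78 of N = 80).
Shortfall ratios: (298−78)/298 = 0.7383 (×40); (298−168)/298 = 0.4362 (×34); (298−212)/298 = 0.2886 (×4).
Squared: 0.5450 (×40); 0.1903 (×34); 0.0833 (×4).
Sum = 28.604387; P₂ = 28.604387 / 80 = 0.358.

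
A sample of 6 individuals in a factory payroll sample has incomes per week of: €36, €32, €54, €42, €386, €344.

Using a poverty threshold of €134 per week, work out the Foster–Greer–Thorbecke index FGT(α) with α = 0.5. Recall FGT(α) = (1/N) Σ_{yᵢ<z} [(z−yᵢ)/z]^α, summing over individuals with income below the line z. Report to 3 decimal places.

Below the line: €32, €36, €42, €54 (q = 4 of N = 6).
Normalized shortfalls: (134−32)/134 = 0.7612; (134−36)/134 = 0.7313; (134−42)/134 = 0.6866; (134−54)/134 = 0.5970.
Raised to α = 0.5: 0.87246; 0.85519; 0.82859; 0.77267.
Sum = 3.328911; FGT(0.5) = 3.328911 / 6 = 0.555.

0.555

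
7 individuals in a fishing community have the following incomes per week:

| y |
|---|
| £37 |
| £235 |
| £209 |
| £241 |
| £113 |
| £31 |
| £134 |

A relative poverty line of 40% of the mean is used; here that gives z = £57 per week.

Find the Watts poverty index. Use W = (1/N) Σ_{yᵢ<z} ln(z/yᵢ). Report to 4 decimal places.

0.1487

Below the line: £31, £37 (q = 2 of N = 7).
Log gaps: ln(57/31) = 0.6091; ln(57/37) = 0.4321.
W = 1.041197 / 7 = 0.1487.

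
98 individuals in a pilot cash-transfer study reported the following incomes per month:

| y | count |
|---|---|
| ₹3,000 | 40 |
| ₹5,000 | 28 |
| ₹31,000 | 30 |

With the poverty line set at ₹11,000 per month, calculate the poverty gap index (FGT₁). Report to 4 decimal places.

0.4527

Incomes under z: 40×₹3,000, 28×₹5,000 (q = 68 of N = 98).
Gap ratios (z−y)/z: (11000−3000)/11000 = 0.7273 (×40); (11000−5000)/11000 = 0.5455 (×28).
Σ = 44.363636. Dividing by the full population N = 98 gives P₁ = 0.4527.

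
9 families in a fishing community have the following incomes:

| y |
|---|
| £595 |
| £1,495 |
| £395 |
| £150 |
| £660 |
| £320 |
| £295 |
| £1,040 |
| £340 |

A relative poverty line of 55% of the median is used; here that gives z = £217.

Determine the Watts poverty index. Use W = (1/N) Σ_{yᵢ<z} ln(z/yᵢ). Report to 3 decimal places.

0.041

Below the line: £150 (q = 1 of N = 9).
Log shortfalls: ln(217/150) = 0.3693.
W = 0.369262 / 9 = 0.041.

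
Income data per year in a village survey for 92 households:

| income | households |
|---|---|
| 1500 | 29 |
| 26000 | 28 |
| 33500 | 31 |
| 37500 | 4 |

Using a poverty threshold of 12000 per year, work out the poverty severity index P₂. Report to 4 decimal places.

0.2413

Incomes under z: 29×1500 (q = 29 of N = 92).
Relative gaps: (12000−1500)/12000 = 0.8750 (×29).
Squared: 0.7656 (×29).
Sum = 22.203125; P₂ = 22.203125 / 92 = 0.2413.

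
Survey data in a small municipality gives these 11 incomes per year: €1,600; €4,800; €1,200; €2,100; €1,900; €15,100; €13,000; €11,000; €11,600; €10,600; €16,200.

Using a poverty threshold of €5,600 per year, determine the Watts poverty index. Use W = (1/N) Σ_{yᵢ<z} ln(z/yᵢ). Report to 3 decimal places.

Below z: €1,200, €1,600, €1,900, €2,100, €4,800 (q = 5 of N = 11).
Log shortfalls: ln(5600/1200) = 1.5404; ln(5600/1600) = 1.2528; ln(5600/1900) = 1.0809; ln(5600/2100) = 0.9808; ln(5600/4800) = 0.1542.
W = 5.009101 / 11 = 0.455.

0.455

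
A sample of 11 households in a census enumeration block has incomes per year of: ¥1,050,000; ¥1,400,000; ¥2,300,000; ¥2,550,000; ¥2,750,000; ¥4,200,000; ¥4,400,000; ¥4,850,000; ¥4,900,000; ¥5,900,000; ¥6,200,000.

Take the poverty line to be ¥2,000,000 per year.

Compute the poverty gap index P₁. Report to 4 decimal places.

0.0705

Below z: ¥1,050,000, ¥1,400,000 (q = 2 of N = 11).
Relative gaps: (2000000−1050000)/2000000 = 0.4750; (2000000−1400000)/2000000 = 0.3000.
Σ = 0.775000. Dividing by the full population N = 11 gives P₁ = 0.0705.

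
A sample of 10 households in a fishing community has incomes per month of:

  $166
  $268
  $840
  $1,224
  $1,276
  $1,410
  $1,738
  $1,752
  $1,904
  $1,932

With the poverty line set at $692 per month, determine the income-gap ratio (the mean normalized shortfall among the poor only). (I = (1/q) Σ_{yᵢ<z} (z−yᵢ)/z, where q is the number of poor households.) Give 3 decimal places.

Incomes under z: $166, $268 (q = 2 of N = 10).
Relative gaps: 0.7601, 0.6127; sum = 1.372832.
The income-gap ratio divides by q (the poor only): 1.372832 / 2 = 0.686.

0.686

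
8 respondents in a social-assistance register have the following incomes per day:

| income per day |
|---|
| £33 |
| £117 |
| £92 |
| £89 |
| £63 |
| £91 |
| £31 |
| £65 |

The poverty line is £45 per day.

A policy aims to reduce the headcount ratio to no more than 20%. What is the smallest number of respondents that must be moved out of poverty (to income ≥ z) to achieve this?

1

Currently q = 2 of N = 8 are below the line (H = 0.250).
A headcount ratio of at most 20% allows at most ⌊0.20 × 8⌋ = 1 poor respondents.
So at least 2 − 1 = 1 must be lifted.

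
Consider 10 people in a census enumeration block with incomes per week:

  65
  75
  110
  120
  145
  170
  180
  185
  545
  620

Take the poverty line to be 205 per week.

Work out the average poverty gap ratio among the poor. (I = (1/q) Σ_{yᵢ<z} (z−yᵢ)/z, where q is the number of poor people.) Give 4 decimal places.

Below the line: 65, 75, 110, 120, 145, 170, 180, 185 (q = 8 of N = 10).
Relative gaps: 0.6829, 0.6341, 0.4634, 0.4146, 0.2927, 0.1707, 0.1220, 0.0976; sum = 2.878049.
The income-gap ratio divides by q (the poor only): 2.878049 / 8 = 0.3598.

0.3598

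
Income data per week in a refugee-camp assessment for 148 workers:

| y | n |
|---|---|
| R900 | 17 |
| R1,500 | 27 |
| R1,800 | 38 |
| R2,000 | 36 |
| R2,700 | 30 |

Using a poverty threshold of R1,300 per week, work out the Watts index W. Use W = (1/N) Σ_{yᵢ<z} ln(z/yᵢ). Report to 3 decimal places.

0.042

Below z: 17×R900 (q = 17 of N = 148).
ln(z/y) terms: ln(1300/900) = 0.3677 (×17).
W = 6.251321 / 148 = 0.042.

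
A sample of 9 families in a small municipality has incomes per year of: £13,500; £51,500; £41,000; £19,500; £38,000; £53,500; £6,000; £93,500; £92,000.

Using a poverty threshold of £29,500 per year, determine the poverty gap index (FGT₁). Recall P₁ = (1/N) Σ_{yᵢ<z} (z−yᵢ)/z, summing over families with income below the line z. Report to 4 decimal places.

Below the line: £6,000, £13,500, £19,500 (q = 3 of N = 9).
Relative gaps: (29500−6000)/29500 = 0.7966; (29500−13500)/29500 = 0.5424; (29500−19500)/29500 = 0.3390.
Σ = 1.677966. Dividing by the full population N = 9 gives P₁ = 0.1864.

0.1864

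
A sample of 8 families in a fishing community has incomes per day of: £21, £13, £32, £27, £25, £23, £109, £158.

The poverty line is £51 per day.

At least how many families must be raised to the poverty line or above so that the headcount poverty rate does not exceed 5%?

6 of the 8 families are poor, so H = 6/8 = 0.750.
A headcount ratio of at most 5% allows at most ⌊0.05 × 8⌋ = 0 poor families.
So at least 6 − 0 = 6 must be lifted.

6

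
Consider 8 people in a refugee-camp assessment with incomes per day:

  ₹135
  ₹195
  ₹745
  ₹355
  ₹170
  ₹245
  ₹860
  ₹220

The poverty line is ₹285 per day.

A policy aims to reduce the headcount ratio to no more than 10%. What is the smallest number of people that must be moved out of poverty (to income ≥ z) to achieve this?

5 of the 8 people are poor, so H = 5/8 = 0.625.
A headcount ratio of at most 10% allows at most ⌊0.10 × 8⌋ = 0 poor people.
So at least 5 − 0 = 5 must be lifted.

5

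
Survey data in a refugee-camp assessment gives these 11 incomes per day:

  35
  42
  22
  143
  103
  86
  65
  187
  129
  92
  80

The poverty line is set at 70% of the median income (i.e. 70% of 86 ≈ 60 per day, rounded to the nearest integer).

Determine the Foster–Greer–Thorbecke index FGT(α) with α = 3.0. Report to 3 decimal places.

0.032

Incomes under z: 22, 35, 42 (q = 3 of N = 11).
Shortfall ratios: (60−22)/60 = 0.6333; (60−35)/60 = 0.4167; (60−42)/60 = 0.3000.
Raised to α = 3.0: 0.25404; 0.07234; 0.02700.
Sum = 0.353375; FGT(3.0) = 0.353375 / 11 = 0.032.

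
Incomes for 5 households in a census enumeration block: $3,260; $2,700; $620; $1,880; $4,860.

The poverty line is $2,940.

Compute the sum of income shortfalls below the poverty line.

Below z: $620, $1,880, $2,700 (q = 3 of N = 5).
Individual gaps: 2940−620 = 2320; 2940−1880 = 1060; 2940−2700 = 240.
Aggregate gap = $3,620.

$3,620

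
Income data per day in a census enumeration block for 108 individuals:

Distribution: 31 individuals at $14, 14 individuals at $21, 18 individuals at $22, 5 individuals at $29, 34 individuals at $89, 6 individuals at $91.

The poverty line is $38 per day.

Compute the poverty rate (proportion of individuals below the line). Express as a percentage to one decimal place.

68 of the 108 individuals have income below $38.
H = 68/108 = 63.0%.

63.0%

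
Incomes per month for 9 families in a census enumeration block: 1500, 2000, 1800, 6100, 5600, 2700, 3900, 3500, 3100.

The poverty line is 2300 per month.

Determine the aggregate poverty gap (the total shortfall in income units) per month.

Below the line: 1500, 1800, 2000 (q = 3 of N = 9).
Individual gaps: 2300−1500 = 800; 2300−1800 = 500; 2300−2000 = 300.
Aggregate gap = 1600.

1600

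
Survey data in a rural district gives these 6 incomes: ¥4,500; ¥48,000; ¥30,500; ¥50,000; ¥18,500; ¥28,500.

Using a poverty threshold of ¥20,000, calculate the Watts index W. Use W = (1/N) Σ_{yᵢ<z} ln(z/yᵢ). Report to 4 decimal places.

Below the line: ¥4,500, ¥18,500 (q = 2 of N = 6).
Log shortfalls: ln(20000/4500) = 1.4917; ln(20000/18500) = 0.0780.
W = 1.569616 / 6 = 0.2616.

0.2616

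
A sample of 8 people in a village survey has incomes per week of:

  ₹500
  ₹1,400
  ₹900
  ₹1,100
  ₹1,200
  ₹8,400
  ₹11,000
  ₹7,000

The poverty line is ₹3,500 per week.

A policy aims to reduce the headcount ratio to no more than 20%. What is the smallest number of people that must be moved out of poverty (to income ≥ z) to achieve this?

Currently q = 5 of N = 8 are below the line (H = 0.625).
A headcount ratio of at most 20% allows at most ⌊0.20 × 8⌋ = 1 poor people.
So at least 5 − 1 = 4 must be lifted.

4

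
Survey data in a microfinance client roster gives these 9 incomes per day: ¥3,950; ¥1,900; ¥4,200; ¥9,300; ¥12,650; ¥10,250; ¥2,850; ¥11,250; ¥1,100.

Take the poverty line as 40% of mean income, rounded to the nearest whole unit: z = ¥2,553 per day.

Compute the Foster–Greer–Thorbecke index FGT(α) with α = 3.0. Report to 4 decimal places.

0.0223

Incomes under z: ¥1,100, ¥1,900 (q = 2 of N = 9).
Gap ratios (z−y)/z: (2553−1100)/2553 = 0.5691; (2553−1900)/2553 = 0.2558.
Raised to α = 3.0: 0.18435; 0.01673.
Sum = 0.201084; FGT(3.0) = 0.201084 / 9 = 0.0223.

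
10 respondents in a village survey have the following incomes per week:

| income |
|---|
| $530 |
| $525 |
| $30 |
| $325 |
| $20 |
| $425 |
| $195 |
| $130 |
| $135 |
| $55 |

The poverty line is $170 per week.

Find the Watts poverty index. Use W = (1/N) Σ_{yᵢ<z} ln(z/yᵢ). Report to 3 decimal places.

0.550

Poor units: $20, $30, $55, $130, $135 (q = 5 of N = 10).
Log gaps: ln(170/20) = 2.1401; ln(170/30) = 1.7346; ln(170/55) = 1.1285; ln(170/130) = 0.2683; ln(170/135) = 0.2305.
W = 5.501920 / 10 = 0.550.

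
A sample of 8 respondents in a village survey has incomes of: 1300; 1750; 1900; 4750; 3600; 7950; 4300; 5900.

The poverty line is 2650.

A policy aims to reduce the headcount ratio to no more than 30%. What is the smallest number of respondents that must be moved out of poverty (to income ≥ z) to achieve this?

3 of the 8 respondents are poor, so H = 3/8 = 0.375.
A headcount ratio of at most 30% allows at most ⌊0.30 × 8⌋ = 2 poor respondents.
So at least 3 − 2 = 1 must be lifted.

1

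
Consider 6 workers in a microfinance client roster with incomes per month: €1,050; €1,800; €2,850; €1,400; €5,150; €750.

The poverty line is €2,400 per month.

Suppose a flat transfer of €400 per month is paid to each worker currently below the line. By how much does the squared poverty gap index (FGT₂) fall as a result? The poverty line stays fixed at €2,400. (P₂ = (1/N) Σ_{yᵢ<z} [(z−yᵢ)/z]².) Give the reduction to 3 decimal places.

0.088

Before: below the line — €750, €1,050, €1,400, €1,800; squared poverty gap index (FGT₂) = 0.17086.
After the €400 transfer: below the line — €1,150, €1,450, €1,800, €2,200; squared poverty gap index (FGT₂) = 0.08290.
Reduction = 0.17086 − 0.08290 = 0.088.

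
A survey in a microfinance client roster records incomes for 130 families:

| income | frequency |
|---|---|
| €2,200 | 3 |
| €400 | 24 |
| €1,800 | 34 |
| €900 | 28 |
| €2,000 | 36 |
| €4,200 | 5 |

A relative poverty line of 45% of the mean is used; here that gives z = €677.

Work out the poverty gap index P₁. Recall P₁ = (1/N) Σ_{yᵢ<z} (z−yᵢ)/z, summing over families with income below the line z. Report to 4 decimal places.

Poor units: 24×€400 (q = 24 of N = 130).
Gap ratios (z−y)/z: (677−400)/677 = 0.4092 (×24).
Σ = 9.819793. Dividing by the full population N = 130 gives P₁ = 0.0755.

0.0755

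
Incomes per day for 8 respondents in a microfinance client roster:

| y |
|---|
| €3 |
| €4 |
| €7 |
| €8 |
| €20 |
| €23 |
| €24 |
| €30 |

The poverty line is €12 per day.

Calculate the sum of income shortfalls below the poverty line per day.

€26

Below the line: €3, €4, €7, €8 (q = 4 of N = 8).
Individual gaps: 12−3 = 9; 12−4 = 8; 12−7 = 5; 12−8 = 4.
Aggregate gap = €26.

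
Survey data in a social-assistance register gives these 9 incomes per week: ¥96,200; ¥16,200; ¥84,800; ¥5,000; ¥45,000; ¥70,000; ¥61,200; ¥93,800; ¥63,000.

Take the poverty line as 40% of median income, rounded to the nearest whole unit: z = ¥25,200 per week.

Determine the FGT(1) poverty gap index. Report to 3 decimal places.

Incomes under z: ¥5,000, ¥16,200 (q = 2 of N = 9).
Relative gaps: (25200−5000)/25200 = 0.8016; (25200−16200)/25200 = 0.3571.
Sum of shortfalls = 1.158730; P₁ averages over all N: 1.158730 / 9 = 0.129.

0.129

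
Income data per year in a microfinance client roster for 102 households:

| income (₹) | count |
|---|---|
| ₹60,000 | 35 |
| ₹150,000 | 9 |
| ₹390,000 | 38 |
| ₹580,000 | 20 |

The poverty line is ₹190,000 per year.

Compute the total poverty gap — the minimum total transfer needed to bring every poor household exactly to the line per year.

Incomes under z: 35×₹60,000, 9×₹150,000 (q = 44 of N = 102).
Individual gaps: 35×(190000−60000) = 4550000; 9×(190000−150000) = 360000.
Aggregate gap = ₹4,910,000.

₹4,910,000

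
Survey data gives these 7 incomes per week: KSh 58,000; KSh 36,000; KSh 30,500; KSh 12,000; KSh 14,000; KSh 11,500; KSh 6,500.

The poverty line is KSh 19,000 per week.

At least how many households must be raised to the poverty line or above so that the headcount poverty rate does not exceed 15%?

Currently q = 4 of N = 7 are below the line (H = 0.571).
A headcount ratio of at most 15% allows at most ⌊0.15 × 7⌋ = 1 poor households.
So at least 4 − 1 = 3 must be lifted.

3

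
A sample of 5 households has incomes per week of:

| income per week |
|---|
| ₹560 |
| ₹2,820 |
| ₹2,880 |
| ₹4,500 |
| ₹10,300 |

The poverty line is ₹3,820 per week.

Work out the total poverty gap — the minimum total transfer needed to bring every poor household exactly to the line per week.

Incomes under z: ₹560, ₹2,820, ₹2,880 (q = 3 of N = 5).
Individual gaps: 3820−560 = 3260; 3820−2820 = 1000; 3820−2880 = 940.
Aggregate gap = ₹5,200.

₹5,200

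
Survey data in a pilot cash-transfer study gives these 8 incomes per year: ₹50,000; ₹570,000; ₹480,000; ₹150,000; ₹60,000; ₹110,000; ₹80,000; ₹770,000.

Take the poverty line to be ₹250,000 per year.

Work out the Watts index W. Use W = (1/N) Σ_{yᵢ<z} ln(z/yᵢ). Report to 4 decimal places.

0.6885

Poor units: ₹50,000, ₹60,000, ₹80,000, ₹110,000, ₹150,000 (q = 5 of N = 8).
Log gaps: ln(250000/50000) = 1.6094; ln(250000/60000) = 1.4271; ln(250000/80000) = 1.1394; ln(250000/110000) = 0.8210; ln(250000/150000) = 0.5108.
W = 5.507795 / 8 = 0.6885.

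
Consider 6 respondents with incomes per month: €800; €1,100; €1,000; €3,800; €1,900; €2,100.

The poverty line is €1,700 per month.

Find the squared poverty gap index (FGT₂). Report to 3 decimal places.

Below the line: €800, €1,000, €1,100 (q = 3 of N = 6).
Shortfall ratios: (1700−800)/1700 = 0.5294; (1700−1000)/1700 = 0.4118; (1700−1100)/1700 = 0.3529.
Squared: 0.2803; 0.1696; 0.1246.
Sum = 0.574394; P₂ = 0.574394 / 6 = 0.096.

0.096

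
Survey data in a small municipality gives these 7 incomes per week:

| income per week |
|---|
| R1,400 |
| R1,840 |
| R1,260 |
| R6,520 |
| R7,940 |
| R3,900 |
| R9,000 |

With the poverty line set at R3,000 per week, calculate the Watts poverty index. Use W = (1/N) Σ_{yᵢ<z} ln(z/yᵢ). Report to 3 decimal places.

0.303

Poor units: R1,260, R1,400, R1,840 (q = 3 of N = 7).
Log shortfalls: ln(3000/1260) = 0.8675; ln(3000/1400) = 0.7621; ln(3000/1840) = 0.4888.
W = 2.118487 / 7 = 0.303.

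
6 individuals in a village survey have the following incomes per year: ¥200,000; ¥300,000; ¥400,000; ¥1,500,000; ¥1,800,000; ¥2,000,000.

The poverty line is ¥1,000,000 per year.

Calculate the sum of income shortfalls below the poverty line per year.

¥2,100,000

Below the line: ¥200,000, ¥300,000, ¥400,000 (q = 3 of N = 6).
Individual gaps: 1000000−200000 = 800000; 1000000−300000 = 700000; 1000000−400000 = 600000.
Aggregate gap = ¥2,100,000.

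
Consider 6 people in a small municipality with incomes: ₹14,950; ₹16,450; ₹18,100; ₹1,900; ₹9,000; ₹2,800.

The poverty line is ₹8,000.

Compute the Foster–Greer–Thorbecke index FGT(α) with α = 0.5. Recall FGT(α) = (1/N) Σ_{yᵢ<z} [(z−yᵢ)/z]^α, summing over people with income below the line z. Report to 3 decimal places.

0.280

Below the line: ₹1,900, ₹2,800 (q = 2 of N = 6).
Gap ratios (z−y)/z: (8000−1900)/8000 = 0.7625; (8000−2800)/8000 = 0.6500.
Raised to α = 0.5: 0.87321; 0.80623.
Sum = 1.679438; FGT(0.5) = 1.679438 / 6 = 0.280.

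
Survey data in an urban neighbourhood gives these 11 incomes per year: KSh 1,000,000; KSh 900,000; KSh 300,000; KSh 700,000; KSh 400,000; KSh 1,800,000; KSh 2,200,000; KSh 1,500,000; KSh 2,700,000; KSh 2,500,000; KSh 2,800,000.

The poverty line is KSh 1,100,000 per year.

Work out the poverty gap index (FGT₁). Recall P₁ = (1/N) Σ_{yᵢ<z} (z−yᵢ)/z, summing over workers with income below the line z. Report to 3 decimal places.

Below z: KSh 300,000, KSh 400,000, KSh 700,000, KSh 900,000, KSh 1,000,000 (q = 5 of N = 11).
Gap ratios (z−y)/z: (1100000−300000)/1100000 = 0.7273; (1100000−400000)/1100000 = 0.6364; (1100000−700000)/1100000 = 0.3636; (1100000−900000)/1100000 = 0.1818; (1100000−1000000)/1100000 = 0.0909.
Sum of shortfalls = 2.000000; P₁ averages over all N: 2.000000 / 11 = 0.182.

0.182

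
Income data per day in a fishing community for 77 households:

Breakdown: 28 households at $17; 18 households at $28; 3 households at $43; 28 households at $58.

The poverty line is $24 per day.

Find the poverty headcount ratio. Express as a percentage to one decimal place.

36.4%

28 of the 77 households have income below $24.
H = 28/77 = 36.4%.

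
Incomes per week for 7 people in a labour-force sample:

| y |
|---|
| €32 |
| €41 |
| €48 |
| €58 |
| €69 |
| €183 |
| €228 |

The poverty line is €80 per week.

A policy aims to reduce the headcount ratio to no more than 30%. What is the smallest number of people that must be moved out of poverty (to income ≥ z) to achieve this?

3

Currently q = 5 of N = 7 are below the line (H = 0.714).
A headcount ratio of at most 30% allows at most ⌊0.30 × 7⌋ = 2 poor people.
So at least 5 − 2 = 3 must be lifted.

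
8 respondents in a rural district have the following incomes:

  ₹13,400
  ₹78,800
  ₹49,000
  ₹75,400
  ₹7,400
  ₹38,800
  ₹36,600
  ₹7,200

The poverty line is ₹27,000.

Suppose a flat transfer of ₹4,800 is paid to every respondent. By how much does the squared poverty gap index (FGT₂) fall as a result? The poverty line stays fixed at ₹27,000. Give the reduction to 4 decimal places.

0.0754

Before: below the line — ₹7,200, ₹7,400, ₹13,400; squared poverty gap index (FGT₂) = 0.164808.
After the ₹4,800 transfer: below the line — ₹12,000, ₹12,200, ₹18,200; squared poverty gap index (FGT₂) = 0.089417.
Reduction = 0.164808 − 0.089417 = 0.0754.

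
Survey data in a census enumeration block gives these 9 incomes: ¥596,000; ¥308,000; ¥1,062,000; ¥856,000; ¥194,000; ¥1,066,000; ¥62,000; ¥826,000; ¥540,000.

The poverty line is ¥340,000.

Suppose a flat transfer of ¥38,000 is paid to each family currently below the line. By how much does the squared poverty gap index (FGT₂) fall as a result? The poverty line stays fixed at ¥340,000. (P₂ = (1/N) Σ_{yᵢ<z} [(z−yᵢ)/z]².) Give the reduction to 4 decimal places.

0.0292

Before: below the line — ¥62,000, ¥194,000, ¥308,000; squared poverty gap index (FGT₂) = 0.095755.
After the ¥38,000 transfer: below the line — ¥100,000, ¥232,000; squared poverty gap index (FGT₂) = 0.066574.
Reduction = 0.095755 − 0.066574 = 0.0292.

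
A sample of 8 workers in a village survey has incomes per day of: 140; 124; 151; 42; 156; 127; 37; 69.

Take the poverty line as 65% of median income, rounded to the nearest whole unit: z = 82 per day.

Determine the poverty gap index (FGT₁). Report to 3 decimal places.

Below z: 37, 42, 69 (q = 3 of N = 8).
Gap ratios (z−y)/z: (82−37)/82 = 0.5488; (82−42)/82 = 0.4878; (82−69)/82 = 0.1585.
Σ = 1.195122. Dividing by the full population N = 8 gives P₁ = 0.149.

0.149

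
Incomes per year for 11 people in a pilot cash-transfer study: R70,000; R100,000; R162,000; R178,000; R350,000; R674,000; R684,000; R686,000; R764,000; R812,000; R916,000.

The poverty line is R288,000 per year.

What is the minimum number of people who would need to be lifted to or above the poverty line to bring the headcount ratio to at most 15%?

3

4 of the 11 people are poor, so H = 4/11 = 0.364.
A headcount ratio of at most 15% allows at most ⌊0.15 × 11⌋ = 1 poor people.
So at least 4 − 1 = 3 must be lifted.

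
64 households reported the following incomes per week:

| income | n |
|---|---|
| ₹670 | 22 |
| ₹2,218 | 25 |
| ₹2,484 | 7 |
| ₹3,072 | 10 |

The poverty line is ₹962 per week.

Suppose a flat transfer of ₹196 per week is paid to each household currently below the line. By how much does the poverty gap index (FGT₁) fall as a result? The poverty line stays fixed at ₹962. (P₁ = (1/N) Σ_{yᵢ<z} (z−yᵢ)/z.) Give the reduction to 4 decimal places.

0.0700

Before: below the line — 22×₹670; poverty gap index (FGT₁) = 0.104340.
After the ₹196 transfer: below the line — 22×₹866; poverty gap index (FGT₁) = 0.034304.
Reduction = 0.104340 − 0.034304 = 0.0700.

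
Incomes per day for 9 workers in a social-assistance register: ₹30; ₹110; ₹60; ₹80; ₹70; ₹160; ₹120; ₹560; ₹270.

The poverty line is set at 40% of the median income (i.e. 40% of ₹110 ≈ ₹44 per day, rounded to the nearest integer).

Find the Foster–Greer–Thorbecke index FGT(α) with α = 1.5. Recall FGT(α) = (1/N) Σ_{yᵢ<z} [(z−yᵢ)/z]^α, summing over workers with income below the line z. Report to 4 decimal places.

Below z: ₹30 (q = 1 of N = 9).
Gap ratios (z−y)/z: (44−30)/44 = 0.3182.
Raised to α = 1.5: 0.17948.
Sum = 0.179479; FGT(1.5) = 0.179479 / 9 = 0.0199.

0.0199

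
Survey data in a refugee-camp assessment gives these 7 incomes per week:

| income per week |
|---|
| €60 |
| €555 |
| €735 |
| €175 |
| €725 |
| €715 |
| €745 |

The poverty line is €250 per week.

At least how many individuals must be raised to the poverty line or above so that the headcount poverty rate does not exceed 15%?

1

2 of the 7 individuals are poor, so H = 2/7 = 0.286.
A headcount ratio of at most 15% allows at most ⌊0.15 × 7⌋ = 1 poor individuals.
So at least 2 − 1 = 1 must be lifted.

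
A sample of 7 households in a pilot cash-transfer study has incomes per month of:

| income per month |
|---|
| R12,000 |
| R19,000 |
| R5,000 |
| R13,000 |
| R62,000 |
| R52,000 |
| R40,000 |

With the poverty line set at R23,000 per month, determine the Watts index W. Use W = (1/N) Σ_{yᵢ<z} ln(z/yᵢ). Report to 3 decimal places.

0.420

Below the line: R5,000, R12,000, R13,000, R19,000 (q = 4 of N = 7).
Log shortfalls: ln(23000/5000) = 1.5261; ln(23000/12000) = 0.6506; ln(23000/13000) = 0.5705; ln(23000/19000) = 0.1911.
W = 2.938244 / 7 = 0.420.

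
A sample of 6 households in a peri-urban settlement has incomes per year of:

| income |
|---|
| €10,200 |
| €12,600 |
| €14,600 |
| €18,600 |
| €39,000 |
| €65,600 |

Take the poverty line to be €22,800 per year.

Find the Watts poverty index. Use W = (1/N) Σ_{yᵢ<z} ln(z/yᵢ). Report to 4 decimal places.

0.3411

Poor units: €10,200, €12,600, €14,600, €18,600 (q = 4 of N = 6).
ln(z/y) terms: ln(22800/10200) = 0.8044; ln(22800/12600) = 0.5931; ln(22800/14600) = 0.4457; ln(22800/18600) = 0.2036.
W = 2.046775 / 6 = 0.3411.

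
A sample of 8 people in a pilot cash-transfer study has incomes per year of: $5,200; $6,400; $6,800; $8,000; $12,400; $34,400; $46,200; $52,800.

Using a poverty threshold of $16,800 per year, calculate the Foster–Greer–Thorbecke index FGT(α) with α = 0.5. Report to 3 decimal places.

0.453

Incomes under z: $5,200, $6,400, $6,800, $8,000, $12,400 (q = 5 of N = 8).
Shortfall ratios: (16800−5200)/16800 = 0.6905; (16800−6400)/16800 = 0.6190; (16800−6800)/16800 = 0.5952; (16800−8000)/16800 = 0.5238; (16800−12400)/16800 = 0.2619.
Raised to α = 0.5: 0.83095; 0.78680; 0.77152; 0.72375; 0.51177.
Sum = 3.624775; FGT(0.5) = 3.624775 / 8 = 0.453.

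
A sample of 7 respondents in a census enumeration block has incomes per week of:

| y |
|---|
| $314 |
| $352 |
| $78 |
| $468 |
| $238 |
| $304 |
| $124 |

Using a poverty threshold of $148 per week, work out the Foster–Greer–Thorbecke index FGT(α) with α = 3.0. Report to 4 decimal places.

Incomes under z: $78, $124 (q = 2 of N = 7).
Relative gaps: (148−78)/148 = 0.4730; (148−124)/148 = 0.1622.
Raised to α = 3.0: 0.10581; 0.00426.
Sum = 0.110070; FGT(3.0) = 0.110070 / 7 = 0.0157.

0.0157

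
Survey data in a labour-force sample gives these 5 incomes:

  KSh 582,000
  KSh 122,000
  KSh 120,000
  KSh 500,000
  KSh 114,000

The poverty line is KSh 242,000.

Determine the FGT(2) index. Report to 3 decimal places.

0.156

Incomes under z: KSh 114,000, KSh 120,000, KSh 122,000 (q = 3 of N = 5).
Relative gaps: (242000−114000)/242000 = 0.5289; (242000−120000)/242000 = 0.5041; (242000−122000)/242000 = 0.4959.
Squared: 0.2798; 0.2541; 0.2459.
Sum = 0.779796; P₂ = 0.779796 / 5 = 0.156.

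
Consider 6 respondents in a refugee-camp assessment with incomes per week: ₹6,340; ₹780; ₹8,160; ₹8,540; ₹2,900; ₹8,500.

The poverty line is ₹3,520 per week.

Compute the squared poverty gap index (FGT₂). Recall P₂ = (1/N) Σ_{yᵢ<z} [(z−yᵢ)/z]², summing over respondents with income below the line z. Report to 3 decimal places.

Below the line: ₹780, ₹2,900 (q = 2 of N = 6).
Relative gaps: (3520−780)/3520 = 0.7784; (3520−2900)/3520 = 0.1761.
Squared: 0.6059; 0.0310.
Sum = 0.636945; P₂ = 0.636945 / 6 = 0.106.

0.106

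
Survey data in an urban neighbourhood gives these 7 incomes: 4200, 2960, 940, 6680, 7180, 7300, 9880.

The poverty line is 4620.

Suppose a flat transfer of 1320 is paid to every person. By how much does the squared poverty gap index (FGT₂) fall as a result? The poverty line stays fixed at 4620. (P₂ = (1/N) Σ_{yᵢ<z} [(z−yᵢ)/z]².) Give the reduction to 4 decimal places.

Before: below the line — 940, 2960, 4200; squared poverty gap index (FGT₂) = 0.110262.
After the 1320 transfer: below the line — 2260, 4280; squared poverty gap index (FGT₂) = 0.038051.
Reduction = 0.110262 − 0.038051 = 0.0722.

0.0722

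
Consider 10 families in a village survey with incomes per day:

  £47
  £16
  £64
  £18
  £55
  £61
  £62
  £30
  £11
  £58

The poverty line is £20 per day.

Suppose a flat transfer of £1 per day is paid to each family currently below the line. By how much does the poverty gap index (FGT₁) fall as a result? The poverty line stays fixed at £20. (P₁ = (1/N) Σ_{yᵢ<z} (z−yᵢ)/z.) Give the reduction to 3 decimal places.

Before: below the line — £11, £16, £18; poverty gap index (FGT₁) = 0.07500.
After the £1 transfer: below the line — £12, £17, £19; poverty gap index (FGT₁) = 0.06000.
Reduction = 0.07500 − 0.06000 = 0.015.

0.015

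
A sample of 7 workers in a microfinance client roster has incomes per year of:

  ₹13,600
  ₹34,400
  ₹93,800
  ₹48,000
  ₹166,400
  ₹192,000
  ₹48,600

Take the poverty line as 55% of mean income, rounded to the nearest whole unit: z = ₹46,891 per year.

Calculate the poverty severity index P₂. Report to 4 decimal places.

Poor units: ₹13,600, ₹34,400 (q = 2 of N = 7).
Shortfall ratios: (46891−13600)/46891 = 0.7100; (46891−34400)/46891 = 0.2664.
Squared: 0.5041; 0.0710.
Sum = 0.575012; P₂ = 0.575012 / 7 = 0.0821.

0.0821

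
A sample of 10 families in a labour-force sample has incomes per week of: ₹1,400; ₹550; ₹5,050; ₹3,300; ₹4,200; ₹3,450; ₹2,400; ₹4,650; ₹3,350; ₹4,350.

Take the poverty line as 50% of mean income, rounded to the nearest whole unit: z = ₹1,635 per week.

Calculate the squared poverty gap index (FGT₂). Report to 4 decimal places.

Incomes under z: ₹550, ₹1,400 (q = 2 of N = 10).
Gap ratios (z−y)/z: (1635−550)/1635 = 0.6636; (1635−1400)/1635 = 0.1437.
Squared: 0.4404; 0.0207.
Sum = 0.461035; P₂ = 0.461035 / 10 = 0.0461.

0.0461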